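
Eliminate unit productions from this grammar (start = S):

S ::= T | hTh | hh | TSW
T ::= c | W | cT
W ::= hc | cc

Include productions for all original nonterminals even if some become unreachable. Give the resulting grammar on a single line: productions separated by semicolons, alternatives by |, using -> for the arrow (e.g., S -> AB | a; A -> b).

Unit productions: S->T, T->W.
Unit pairs (A ⇒* B via units): (S,T), (S,W), (T,W).
S: inherits non-unit rules of {S, T, W} → TSW | c | cT | cc | hTh | hc | hh.
T: inherits non-unit rules of {T, W} → c | cT | cc | hc.
W: inherits non-unit rules of {W} → cc | hc.

S -> c | cT | cc | hc | hh | TSW | hTh; T -> c | cT | cc | hc; W -> cc | hc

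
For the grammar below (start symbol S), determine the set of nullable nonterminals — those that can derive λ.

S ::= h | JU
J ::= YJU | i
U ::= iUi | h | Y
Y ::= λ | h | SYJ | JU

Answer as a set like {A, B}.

Directly nullable (have an ε-rule): {Y}.
U is nullable via U -> Y (every symbol on the right is already known nullable).
Not nullable: J, S — each has a terminal in every rule's right-hand side or depends on a non-nullable symbol.

{U, Y}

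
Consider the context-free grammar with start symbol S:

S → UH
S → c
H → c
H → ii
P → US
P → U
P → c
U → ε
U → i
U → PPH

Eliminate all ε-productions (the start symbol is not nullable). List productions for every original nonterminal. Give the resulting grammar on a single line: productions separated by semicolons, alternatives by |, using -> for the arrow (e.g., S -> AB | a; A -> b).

S -> H | c | UH; H -> c | ii; P -> S | U | c | US; U -> H | i | PH | PPH

Nullable set: {P, U}.
S -> UH: U nullable, giving H | UH.
P -> U: U nullable, giving U.
P -> US: U nullable, giving S | US.
Drop U -> ε.
U -> PPH: P, P nullable, giving H | PH | PPH.
Unchanged (no nullable symbols): S -> c; H -> c; H -> ii; P -> c; U -> i.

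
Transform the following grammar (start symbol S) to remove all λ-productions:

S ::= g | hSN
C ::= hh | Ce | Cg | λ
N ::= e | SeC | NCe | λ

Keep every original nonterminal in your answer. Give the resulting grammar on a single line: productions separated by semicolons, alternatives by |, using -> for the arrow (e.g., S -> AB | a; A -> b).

S -> g | hS | hSN; C -> e | g | Ce | Cg | hh; N -> e | Ce | Ne | Se | NCe | SeC

Nullable set: {C, N}.
S -> hSN: N nullable, giving hS | hSN.
Drop C -> λ.
C -> Ce: C nullable, giving Ce | e.
C -> Cg: C nullable, giving Cg | g.
Drop N -> λ.
N -> NCe: N, C nullable, giving Ce | NCe | Ne | e.
N -> SeC: C nullable, giving Se | SeC.
Unchanged (no nullable symbols): S -> g; C -> hh; N -> e.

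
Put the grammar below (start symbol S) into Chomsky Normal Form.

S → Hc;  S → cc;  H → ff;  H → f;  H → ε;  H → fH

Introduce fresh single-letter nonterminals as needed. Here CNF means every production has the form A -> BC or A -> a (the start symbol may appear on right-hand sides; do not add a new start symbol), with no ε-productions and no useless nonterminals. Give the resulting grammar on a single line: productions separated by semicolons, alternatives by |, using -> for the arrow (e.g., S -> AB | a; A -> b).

S -> c | BB | HB; A -> f; B -> c; H -> f | AA | AH

Nullable: {H}; after ε-elimination: S -> c | Hc | cc; H -> f | fH | ff.
No unit productions to eliminate.
TERM: introduce B -> c, A -> f and substitute in every rule of length ≥2.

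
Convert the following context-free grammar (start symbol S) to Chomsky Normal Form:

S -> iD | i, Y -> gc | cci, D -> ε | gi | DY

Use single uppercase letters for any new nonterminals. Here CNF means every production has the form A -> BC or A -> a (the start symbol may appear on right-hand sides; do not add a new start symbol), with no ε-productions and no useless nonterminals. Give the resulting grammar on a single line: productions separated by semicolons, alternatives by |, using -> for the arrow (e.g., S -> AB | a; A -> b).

Nullable: {D}; after ε-elimination: S -> i | iD; D -> Y | DY | gi; Y -> gc | cci.
After unit-elimination: S -> i | iD; D -> DY | gc | gi | cci; Y -> gc | cci.
TERM: introduce A -> c, C -> g, B -> i and substitute in every rule of length ≥2.
BIN: D -> AAB becomes D -> AE, E -> AB; Y -> AAB becomes Y -> AF, F -> AB.

S -> i | BD; A -> c; B -> i; C -> g; D -> AE | CA | CB | DY; E -> AB; F -> AB; Y -> AF | CA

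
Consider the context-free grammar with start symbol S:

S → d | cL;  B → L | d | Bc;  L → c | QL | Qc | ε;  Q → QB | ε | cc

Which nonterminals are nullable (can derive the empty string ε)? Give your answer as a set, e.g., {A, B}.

{B, L, Q}

Directly nullable (have an ε-rule): {L, Q}.
B is nullable via B -> L (every symbol on the right is already known nullable).
Not nullable: S — each has a terminal in every rule's right-hand side or depends on a non-nullable symbol.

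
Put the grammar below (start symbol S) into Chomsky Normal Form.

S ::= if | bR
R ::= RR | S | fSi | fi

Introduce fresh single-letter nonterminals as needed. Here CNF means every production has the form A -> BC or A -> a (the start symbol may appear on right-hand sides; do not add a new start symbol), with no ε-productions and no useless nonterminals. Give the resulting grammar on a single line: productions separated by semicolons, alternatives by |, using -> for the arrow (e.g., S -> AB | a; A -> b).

S -> AR | CB; A -> b; B -> f; C -> i; D -> SC; R -> AR | BC | BD | CB | RR

No ε-productions.
After unit-elimination: S -> bR | if; R -> RR | bR | fi | if | fSi.
TERM: introduce A -> b, B -> f, C -> i and substitute in every rule of length ≥2.
BIN: R -> BSC becomes R -> BD, D -> SC.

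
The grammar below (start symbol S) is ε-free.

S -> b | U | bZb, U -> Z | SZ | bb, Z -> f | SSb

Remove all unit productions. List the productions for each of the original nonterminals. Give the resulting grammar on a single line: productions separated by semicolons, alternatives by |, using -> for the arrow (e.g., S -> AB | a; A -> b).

S -> b | f | SZ | bb | SSb | bZb; U -> f | SZ | bb | SSb; Z -> f | SSb

Unit productions: S->U, U->Z.
Unit pairs (A ⇒* B via units): (S,U), (S,Z), (U,Z).
S: inherits non-unit rules of {S, U, Z} → SSb | SZ | b | bZb | bb | f.
U: inherits non-unit rules of {U, Z} → SSb | SZ | bb | f.
Z: inherits non-unit rules of {Z} → SSb | f.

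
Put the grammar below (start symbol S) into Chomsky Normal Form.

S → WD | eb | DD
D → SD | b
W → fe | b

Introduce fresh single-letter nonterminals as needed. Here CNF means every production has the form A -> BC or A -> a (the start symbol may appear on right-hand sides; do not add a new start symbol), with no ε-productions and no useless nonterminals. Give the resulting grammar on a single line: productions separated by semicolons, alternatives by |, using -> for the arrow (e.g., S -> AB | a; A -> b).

S -> AB | DD | WD; A -> e; B -> b; C -> f; D -> b | SD; W -> b | CA

No ε-productions.
No unit productions to eliminate.
TERM: introduce B -> b, A -> e, C -> f and substitute in every rule of length ≥2.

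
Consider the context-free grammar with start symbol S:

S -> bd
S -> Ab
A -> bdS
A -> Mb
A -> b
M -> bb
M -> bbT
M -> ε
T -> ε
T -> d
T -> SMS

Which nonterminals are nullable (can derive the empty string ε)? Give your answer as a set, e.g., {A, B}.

{M, T}

Directly nullable (have an ε-rule): {M, T}.
Not nullable: A, S — each has a terminal in every rule's right-hand side or depends on a non-nullable symbol.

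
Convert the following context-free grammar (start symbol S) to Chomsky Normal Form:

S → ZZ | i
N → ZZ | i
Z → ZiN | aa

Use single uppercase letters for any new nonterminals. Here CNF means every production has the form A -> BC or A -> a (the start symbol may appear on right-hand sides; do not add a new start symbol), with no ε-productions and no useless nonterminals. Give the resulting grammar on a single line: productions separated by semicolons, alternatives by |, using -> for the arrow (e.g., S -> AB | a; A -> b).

S -> i | ZZ; A -> i; B -> a; C -> AN; N -> i | ZZ; Z -> BB | ZC

No ε-productions.
No unit productions to eliminate.
TERM: introduce B -> a, A -> i and substitute in every rule of length ≥2.
BIN: Z -> ZAN becomes Z -> ZC, C -> AN.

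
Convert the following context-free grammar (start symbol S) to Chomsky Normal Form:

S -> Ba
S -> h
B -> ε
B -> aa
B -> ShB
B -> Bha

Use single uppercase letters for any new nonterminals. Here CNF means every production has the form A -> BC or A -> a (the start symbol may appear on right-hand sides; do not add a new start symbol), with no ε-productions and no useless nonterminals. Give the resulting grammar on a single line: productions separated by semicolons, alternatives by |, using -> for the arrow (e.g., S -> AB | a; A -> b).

Nullable: {B}; after ε-elimination: S -> a | h | Ba; B -> Sh | aa | ha | Bha | ShB.
No unit productions to eliminate.
TERM: introduce C -> a, A -> h and substitute in every rule of length ≥2.
BIN: B -> BAC becomes B -> BD, D -> AC; B -> SAB becomes B -> SE, E -> AB.

S -> a | h | BC; A -> h; B -> AC | BD | CC | SA | SE; C -> a; D -> AC; E -> AB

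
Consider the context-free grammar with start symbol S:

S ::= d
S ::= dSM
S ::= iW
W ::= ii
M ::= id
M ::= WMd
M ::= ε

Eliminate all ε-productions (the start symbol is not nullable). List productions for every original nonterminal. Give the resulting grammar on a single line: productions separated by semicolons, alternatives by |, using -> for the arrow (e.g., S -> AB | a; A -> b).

Nullable set: {M}.
S -> dSM: M nullable, giving dS | dSM.
Drop M -> ε.
M -> WMd: M nullable, giving WMd | Wd.
Unchanged (no nullable symbols): S -> d; S -> iW; M -> id; W -> ii.

S -> d | dS | iW | dSM; M -> Wd | id | WMd; W -> ii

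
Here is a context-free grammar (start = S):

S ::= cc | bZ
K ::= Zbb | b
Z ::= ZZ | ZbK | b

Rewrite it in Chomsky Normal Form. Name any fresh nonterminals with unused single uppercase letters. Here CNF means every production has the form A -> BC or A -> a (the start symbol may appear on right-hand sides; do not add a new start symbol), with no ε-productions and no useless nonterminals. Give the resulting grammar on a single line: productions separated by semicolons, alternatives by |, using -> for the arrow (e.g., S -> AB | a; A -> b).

S -> AZ | BB; A -> b; B -> c; C -> AA; D -> AK; K -> b | ZC; Z -> b | ZD | ZZ

No ε-productions.
No unit productions to eliminate.
TERM: introduce A -> b, B -> c and substitute in every rule of length ≥2.
BIN: K -> ZAA becomes K -> ZC, C -> AA; Z -> ZAK becomes Z -> ZD, D -> AK.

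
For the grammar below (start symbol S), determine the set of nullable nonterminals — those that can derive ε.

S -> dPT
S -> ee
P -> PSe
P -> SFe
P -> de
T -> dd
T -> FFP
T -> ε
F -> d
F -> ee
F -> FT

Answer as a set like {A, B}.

Directly nullable (have an ε-rule): {T}.
Not nullable: F, P, S — each has a terminal in every rule's right-hand side or depends on a non-nullable symbol.

{T}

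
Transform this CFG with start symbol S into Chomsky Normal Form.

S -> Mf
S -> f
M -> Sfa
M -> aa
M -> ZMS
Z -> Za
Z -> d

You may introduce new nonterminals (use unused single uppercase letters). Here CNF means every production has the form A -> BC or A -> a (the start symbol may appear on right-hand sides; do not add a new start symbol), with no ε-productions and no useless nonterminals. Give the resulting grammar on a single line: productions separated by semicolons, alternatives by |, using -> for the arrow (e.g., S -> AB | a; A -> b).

No ε-productions.
No unit productions to eliminate.
TERM: introduce B -> a, A -> f and substitute in every rule of length ≥2.
BIN: M -> SAB becomes M -> SC, C -> AB; M -> ZMS becomes M -> ZD, D -> MS.

S -> f | MA; A -> f; B -> a; C -> AB; D -> MS; M -> BB | SC | ZD; Z -> d | ZB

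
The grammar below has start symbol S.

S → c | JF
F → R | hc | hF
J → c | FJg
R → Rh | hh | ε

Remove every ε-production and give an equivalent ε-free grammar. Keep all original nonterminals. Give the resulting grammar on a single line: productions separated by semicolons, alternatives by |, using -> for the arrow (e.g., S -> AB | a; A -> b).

S -> J | c | JF; F -> R | h | hF | hc; J -> c | Jg | FJg; R -> h | Rh | hh

Nullable set: {F, R}.
S -> JF: F nullable, giving J | JF.
F -> R: R nullable, giving R.
F -> hF: F nullable, giving h | hF.
J -> FJg: F nullable, giving FJg | Jg.
Drop R -> ε.
R -> Rh: R nullable, giving Rh | h.
Unchanged (no nullable symbols): S -> c; F -> hc; J -> c; R -> hh.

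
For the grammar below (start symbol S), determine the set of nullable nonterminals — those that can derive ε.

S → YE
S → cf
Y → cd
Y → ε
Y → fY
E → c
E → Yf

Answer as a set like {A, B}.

Directly nullable (have an ε-rule): {Y}.
Not nullable: E, S — each has a terminal in every rule's right-hand side or depends on a non-nullable symbol.

{Y}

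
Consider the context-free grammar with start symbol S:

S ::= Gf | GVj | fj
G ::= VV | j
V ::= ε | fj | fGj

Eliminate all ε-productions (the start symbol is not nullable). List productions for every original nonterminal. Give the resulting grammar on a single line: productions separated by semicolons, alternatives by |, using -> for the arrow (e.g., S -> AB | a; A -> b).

Nullable set: {G, V}.
S -> GVj: G, V nullable, giving GVj | Gj | Vj | j.
S -> Gf: G nullable, giving Gf | f.
G -> VV: V, V nullable, giving V | VV.
Drop V -> ε.
V -> fGj: G nullable, giving fGj | fj.
Unchanged (no nullable symbols): S -> fj; G -> j; V -> fj.

S -> f | j | Gf | Gj | Vj | fj | GVj; G -> V | j | VV; V -> fj | fGj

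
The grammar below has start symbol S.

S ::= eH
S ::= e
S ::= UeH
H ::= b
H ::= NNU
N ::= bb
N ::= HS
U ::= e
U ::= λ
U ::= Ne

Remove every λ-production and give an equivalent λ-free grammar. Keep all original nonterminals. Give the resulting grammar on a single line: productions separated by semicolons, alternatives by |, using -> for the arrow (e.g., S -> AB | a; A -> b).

Nullable set: {U}.
S -> UeH: U nullable, giving UeH | eH.
H -> NNU: U nullable, giving NN | NNU.
Drop U -> λ.
Unchanged (no nullable symbols): S -> e; S -> eH; H -> b; N -> HS; N -> bb; U -> Ne; U -> e.

S -> e | eH | UeH; H -> b | NN | NNU; N -> HS | bb; U -> e | Ne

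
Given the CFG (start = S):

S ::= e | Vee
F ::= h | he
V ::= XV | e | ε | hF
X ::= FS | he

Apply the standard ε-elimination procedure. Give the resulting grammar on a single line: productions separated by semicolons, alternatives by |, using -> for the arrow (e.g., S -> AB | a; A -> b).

S -> e | ee | Vee; F -> h | he; V -> X | e | XV | hF; X -> FS | he

Nullable set: {V}.
S -> Vee: V nullable, giving Vee | ee.
Drop V -> ε.
V -> XV: V nullable, giving X | XV.
Unchanged (no nullable symbols): S -> e; F -> h; F -> he; V -> e; V -> hF; X -> FS; X -> he.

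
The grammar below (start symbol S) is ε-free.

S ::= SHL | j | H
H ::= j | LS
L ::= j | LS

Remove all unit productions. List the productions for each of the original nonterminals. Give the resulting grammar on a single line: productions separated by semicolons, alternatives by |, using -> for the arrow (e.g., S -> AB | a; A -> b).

S -> j | LS | SHL; H -> j | LS; L -> j | LS

Unit productions: S->H.
Unit pairs (A ⇒* B via units): (S,H).
S: inherits non-unit rules of {H, S} → LS | SHL | j.
H: inherits non-unit rules of {H} → LS | j.
L: inherits non-unit rules of {L} → LS | j.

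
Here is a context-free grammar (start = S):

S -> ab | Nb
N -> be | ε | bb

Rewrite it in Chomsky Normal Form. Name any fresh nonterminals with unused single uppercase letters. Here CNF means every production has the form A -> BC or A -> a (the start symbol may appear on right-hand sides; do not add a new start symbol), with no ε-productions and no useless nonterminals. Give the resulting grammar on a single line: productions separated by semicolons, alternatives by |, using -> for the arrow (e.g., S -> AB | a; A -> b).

S -> b | CA | NA; A -> b; B -> e; C -> a; N -> AA | AB

Nullable: {N}; after ε-elimination: S -> b | Nb | ab; N -> bb | be.
No unit productions to eliminate.
TERM: introduce C -> a, A -> b, B -> e and substitute in every rule of length ≥2.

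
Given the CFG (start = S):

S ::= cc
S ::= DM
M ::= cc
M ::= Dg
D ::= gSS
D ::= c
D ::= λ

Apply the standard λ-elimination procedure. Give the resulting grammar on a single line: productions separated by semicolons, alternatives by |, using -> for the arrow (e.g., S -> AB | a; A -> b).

S -> M | DM | cc; D -> c | gSS; M -> g | Dg | cc

Nullable set: {D}.
S -> DM: D nullable, giving DM | M.
Drop D -> λ.
M -> Dg: D nullable, giving Dg | g.
Unchanged (no nullable symbols): S -> cc; D -> c; D -> gSS; M -> cc.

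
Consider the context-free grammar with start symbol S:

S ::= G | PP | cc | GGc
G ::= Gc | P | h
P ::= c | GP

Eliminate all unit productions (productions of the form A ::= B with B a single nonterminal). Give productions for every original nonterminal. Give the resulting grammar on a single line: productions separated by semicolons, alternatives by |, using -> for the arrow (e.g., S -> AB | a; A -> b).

Unit productions: G->P, S->G.
Unit pairs (A ⇒* B via units): (G,P), (S,G), (S,P).
S: inherits non-unit rules of {G, P, S} → GGc | GP | Gc | PP | c | cc | h.
G: inherits non-unit rules of {G, P} → GP | Gc | c | h.
P: inherits non-unit rules of {P} → GP | c.

S -> c | h | GP | Gc | PP | cc | GGc; G -> c | h | GP | Gc; P -> c | GP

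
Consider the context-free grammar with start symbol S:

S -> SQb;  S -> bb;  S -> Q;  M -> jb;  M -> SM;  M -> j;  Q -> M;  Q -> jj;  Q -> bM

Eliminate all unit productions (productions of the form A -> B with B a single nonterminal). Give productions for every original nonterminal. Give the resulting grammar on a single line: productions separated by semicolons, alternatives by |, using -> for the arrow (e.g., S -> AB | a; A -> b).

Unit productions: Q->M, S->Q.
Unit pairs (A ⇒* B via units): (Q,M), (S,M), (S,Q).
S: inherits non-unit rules of {M, Q, S} → SM | SQb | bM | bb | j | jb | jj.
M: inherits non-unit rules of {M} → SM | j | jb.
Q: inherits non-unit rules of {M, Q} → SM | bM | j | jb | jj.

S -> j | SM | bM | bb | jb | jj | SQb; M -> j | SM | jb; Q -> j | SM | bM | jb | jj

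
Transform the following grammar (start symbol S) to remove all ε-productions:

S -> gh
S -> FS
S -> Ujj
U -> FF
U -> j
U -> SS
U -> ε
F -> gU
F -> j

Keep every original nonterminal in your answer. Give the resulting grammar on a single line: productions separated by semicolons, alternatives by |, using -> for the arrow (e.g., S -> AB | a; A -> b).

S -> FS | gh | jj | Ujj; F -> g | j | gU; U -> j | FF | SS

Nullable set: {U}.
S -> Ujj: U nullable, giving Ujj | jj.
F -> gU: U nullable, giving g | gU.
Drop U -> ε.
Unchanged (no nullable symbols): S -> FS; S -> gh; F -> j; U -> FF; U -> SS; U -> j.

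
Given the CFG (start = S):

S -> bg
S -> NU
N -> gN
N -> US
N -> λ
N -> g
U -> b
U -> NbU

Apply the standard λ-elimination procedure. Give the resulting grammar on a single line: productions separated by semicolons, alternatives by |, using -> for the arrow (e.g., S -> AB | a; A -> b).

Nullable set: {N}.
S -> NU: N nullable, giving NU | U.
Drop N -> λ.
N -> gN: N nullable, giving g | gN.
U -> NbU: N nullable, giving NbU | bU.
Unchanged (no nullable symbols): S -> bg; N -> US; N -> g; U -> b.

S -> U | NU | bg; N -> g | US | gN; U -> b | bU | NbU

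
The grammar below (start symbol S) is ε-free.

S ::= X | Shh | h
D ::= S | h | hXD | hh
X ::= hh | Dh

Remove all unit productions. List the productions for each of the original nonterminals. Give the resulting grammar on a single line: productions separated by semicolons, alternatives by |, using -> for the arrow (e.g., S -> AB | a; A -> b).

Unit productions: D->S, S->X.
Unit pairs (A ⇒* B via units): (D,S), (D,X), (S,X).
S: inherits non-unit rules of {S, X} → Dh | Shh | h | hh.
D: inherits non-unit rules of {D, S, X} → Dh | Shh | h | hXD | hh.
X: inherits non-unit rules of {X} → Dh | hh.

S -> h | Dh | hh | Shh; D -> h | Dh | hh | Shh | hXD; X -> Dh | hh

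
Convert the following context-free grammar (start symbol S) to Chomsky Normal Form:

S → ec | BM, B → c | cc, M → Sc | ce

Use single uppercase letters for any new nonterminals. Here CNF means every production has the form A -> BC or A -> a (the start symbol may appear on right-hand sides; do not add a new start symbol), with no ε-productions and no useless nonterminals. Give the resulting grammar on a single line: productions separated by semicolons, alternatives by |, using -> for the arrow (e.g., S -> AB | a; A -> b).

S -> BM | CA; A -> c; B -> c | AA; C -> e; M -> AC | SA

No ε-productions.
No unit productions to eliminate.
TERM: introduce A -> c, C -> e and substitute in every rule of length ≥2.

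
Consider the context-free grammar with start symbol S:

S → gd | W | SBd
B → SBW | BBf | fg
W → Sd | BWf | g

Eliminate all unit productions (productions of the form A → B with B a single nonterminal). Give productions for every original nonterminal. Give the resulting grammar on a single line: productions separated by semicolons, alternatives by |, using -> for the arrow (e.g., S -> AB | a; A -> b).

Unit productions: S->W.
Unit pairs (A ⇒* B via units): (S,W).
S: inherits non-unit rules of {S, W} → BWf | SBd | Sd | g | gd.
B: inherits non-unit rules of {B} → BBf | SBW | fg.
W: inherits non-unit rules of {W} → BWf | Sd | g.

S -> g | Sd | gd | BWf | SBd; B -> fg | BBf | SBW; W -> g | Sd | BWf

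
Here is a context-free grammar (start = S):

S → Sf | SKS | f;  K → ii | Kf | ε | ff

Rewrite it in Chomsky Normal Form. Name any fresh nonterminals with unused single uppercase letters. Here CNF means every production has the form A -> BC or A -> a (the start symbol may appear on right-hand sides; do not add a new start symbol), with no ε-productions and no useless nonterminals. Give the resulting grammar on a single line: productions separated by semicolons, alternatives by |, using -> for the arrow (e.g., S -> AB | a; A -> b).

S -> f | SA | SC | SS; A -> f; B -> i; C -> KS; K -> f | AA | BB | KA

Nullable: {K}; after ε-elimination: S -> f | SS | Sf | SKS; K -> f | Kf | ff | ii.
No unit productions to eliminate.
TERM: introduce A -> f, B -> i and substitute in every rule of length ≥2.
BIN: S -> SKS becomes S -> SC, C -> KS.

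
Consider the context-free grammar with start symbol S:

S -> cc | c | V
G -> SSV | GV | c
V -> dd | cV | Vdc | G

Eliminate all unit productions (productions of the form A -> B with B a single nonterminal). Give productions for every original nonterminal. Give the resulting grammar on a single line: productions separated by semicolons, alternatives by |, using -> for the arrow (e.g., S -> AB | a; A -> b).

Unit productions: S->V, V->G.
Unit pairs (A ⇒* B via units): (S,G), (S,V), (V,G).
S: inherits non-unit rules of {G, S, V} → GV | SSV | Vdc | c | cV | cc | dd.
G: inherits non-unit rules of {G} → GV | SSV | c.
V: inherits non-unit rules of {G, V} → GV | SSV | Vdc | c | cV | dd.

S -> c | GV | cV | cc | dd | SSV | Vdc; G -> c | GV | SSV; V -> c | GV | cV | dd | SSV | Vdc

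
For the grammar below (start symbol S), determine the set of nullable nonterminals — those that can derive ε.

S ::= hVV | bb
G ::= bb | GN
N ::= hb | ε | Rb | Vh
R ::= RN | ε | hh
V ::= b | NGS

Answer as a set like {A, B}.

{N, R}

Directly nullable (have an ε-rule): {N, R}.
Not nullable: G, S, V — each has a terminal in every rule's right-hand side or depends on a non-nullable symbol.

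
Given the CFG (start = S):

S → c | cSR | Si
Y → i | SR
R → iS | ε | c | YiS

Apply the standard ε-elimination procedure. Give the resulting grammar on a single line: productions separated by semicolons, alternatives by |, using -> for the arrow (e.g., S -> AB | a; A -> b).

Nullable set: {R}.
S -> cSR: R nullable, giving cS | cSR.
Drop R -> ε.
Y -> SR: R nullable, giving S | SR.
Unchanged (no nullable symbols): S -> Si; S -> c; R -> YiS; R -> c; R -> iS; Y -> i.

S -> c | Si | cS | cSR; R -> c | iS | YiS; Y -> S | i | SR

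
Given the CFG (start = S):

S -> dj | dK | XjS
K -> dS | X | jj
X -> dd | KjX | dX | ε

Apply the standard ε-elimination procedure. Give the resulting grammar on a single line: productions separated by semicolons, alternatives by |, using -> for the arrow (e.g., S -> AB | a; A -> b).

S -> d | dK | dj | jS | XjS; K -> X | dS | jj; X -> d | j | Kj | dX | dd | jX | KjX

Nullable set: {K, X}.
S -> XjS: X nullable, giving XjS | jS.
S -> dK: K nullable, giving d | dK.
K -> X: X nullable, giving X.
Drop X -> ε.
X -> KjX: K, X nullable, giving Kj | KjX | j | jX.
X -> dX: X nullable, giving d | dX.
Unchanged (no nullable symbols): S -> dj; K -> dS; K -> jj; X -> dd.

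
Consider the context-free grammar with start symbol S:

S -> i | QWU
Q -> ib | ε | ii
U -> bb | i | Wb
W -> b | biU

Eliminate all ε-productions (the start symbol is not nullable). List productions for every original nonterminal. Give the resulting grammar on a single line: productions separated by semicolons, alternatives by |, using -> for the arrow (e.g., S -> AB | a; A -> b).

Nullable set: {Q}.
S -> QWU: Q nullable, giving QWU | WU.
Drop Q -> ε.
Unchanged (no nullable symbols): S -> i; Q -> ib; Q -> ii; U -> Wb; U -> bb; U -> i; W -> b; W -> biU.

S -> i | WU | QWU; Q -> ib | ii; U -> i | Wb | bb; W -> b | biU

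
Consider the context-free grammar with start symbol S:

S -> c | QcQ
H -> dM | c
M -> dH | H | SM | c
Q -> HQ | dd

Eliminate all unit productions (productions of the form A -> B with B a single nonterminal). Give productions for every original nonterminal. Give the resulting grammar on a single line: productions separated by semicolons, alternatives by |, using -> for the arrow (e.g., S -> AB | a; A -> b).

S -> c | QcQ; H -> c | dM; M -> c | SM | dH | dM; Q -> HQ | dd

Unit productions: M->H.
Unit pairs (A ⇒* B via units): (M,H).
S: inherits non-unit rules of {S} → QcQ | c.
H: inherits non-unit rules of {H} → c | dM.
M: inherits non-unit rules of {H, M} → SM | c | dH | dM.
Q: inherits non-unit rules of {Q} → HQ | dd.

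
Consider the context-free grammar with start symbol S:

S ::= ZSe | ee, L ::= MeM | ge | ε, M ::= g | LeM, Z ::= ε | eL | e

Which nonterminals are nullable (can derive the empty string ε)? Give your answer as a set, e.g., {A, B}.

{L, Z}

Directly nullable (have an ε-rule): {L, Z}.
Not nullable: M, S — each has a terminal in every rule's right-hand side or depends on a non-nullable symbol.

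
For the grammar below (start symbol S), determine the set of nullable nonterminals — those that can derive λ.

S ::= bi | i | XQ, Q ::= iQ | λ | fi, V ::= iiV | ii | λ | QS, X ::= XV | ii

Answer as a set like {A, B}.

{Q, V}

Directly nullable (have an ε-rule): {Q, V}.
Not nullable: S, X — each has a terminal in every rule's right-hand side or depends on a non-nullable symbol.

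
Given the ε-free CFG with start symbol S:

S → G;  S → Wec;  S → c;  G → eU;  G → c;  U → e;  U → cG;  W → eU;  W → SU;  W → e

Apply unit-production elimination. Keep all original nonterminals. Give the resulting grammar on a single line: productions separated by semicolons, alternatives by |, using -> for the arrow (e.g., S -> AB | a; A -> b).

S -> c | eU | Wec; G -> c | eU; U -> e | cG; W -> e | SU | eU

Unit productions: S->G.
Unit pairs (A ⇒* B via units): (S,G).
S: inherits non-unit rules of {G, S} → Wec | c | eU.
G: inherits non-unit rules of {G} → c | eU.
U: inherits non-unit rules of {U} → cG | e.
W: inherits non-unit rules of {W} → SU | e | eU.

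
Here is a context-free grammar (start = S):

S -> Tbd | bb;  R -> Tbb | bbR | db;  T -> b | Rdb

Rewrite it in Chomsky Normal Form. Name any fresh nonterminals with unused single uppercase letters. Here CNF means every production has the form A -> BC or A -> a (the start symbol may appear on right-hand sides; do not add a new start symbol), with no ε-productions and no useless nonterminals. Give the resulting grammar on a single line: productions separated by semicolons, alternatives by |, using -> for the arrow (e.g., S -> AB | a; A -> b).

No ε-productions.
No unit productions to eliminate.
TERM: introduce A -> b, B -> d and substitute in every rule of length ≥2.
BIN: R -> AAR becomes R -> AC, C -> AR; R -> TAA becomes R -> TD, D -> AA; S -> TAB becomes S -> TE, E -> AB; T -> RBA becomes T -> RF, F -> BA.

S -> AA | TE; A -> b; B -> d; C -> AR; D -> AA; E -> AB; F -> BA; R -> AC | BA | TD; T -> b | RF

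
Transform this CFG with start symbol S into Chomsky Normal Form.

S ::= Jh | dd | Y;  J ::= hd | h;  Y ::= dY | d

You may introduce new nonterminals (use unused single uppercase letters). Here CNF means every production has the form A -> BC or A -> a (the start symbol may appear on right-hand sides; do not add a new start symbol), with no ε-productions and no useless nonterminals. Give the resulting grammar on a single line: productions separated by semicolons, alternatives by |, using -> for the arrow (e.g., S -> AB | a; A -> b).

S -> d | BB | BY | JA; A -> h; B -> d; J -> h | AB; Y -> d | BY

No ε-productions.
After unit-elimination: S -> d | Jh | dY | dd; J -> h | hd; Y -> d | dY.
TERM: introduce B -> d, A -> h and substitute in every rule of length ≥2.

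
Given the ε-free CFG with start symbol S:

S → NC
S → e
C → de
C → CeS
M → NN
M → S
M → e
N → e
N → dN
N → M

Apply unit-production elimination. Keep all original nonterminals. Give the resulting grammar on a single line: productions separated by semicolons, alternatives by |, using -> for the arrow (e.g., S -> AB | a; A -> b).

S -> e | NC; C -> de | CeS; M -> e | NC | NN; N -> e | NC | NN | dN

Unit productions: M->S, N->M.
Unit pairs (A ⇒* B via units): (M,S), (N,M), (N,S).
S: inherits non-unit rules of {S} → NC | e.
C: inherits non-unit rules of {C} → CeS | de.
M: inherits non-unit rules of {M, S} → NC | NN | e.
N: inherits non-unit rules of {M, N, S} → NC | NN | dN | e.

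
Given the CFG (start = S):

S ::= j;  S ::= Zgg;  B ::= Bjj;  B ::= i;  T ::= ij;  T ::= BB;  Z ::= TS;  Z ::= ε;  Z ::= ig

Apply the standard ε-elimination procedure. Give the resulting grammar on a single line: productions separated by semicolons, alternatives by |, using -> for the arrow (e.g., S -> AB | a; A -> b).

S -> j | gg | Zgg; B -> i | Bjj; T -> BB | ij; Z -> TS | ig

Nullable set: {Z}.
S -> Zgg: Z nullable, giving Zgg | gg.
Drop Z -> ε.
Unchanged (no nullable symbols): S -> j; B -> Bjj; B -> i; T -> BB; T -> ij; Z -> TS; Z -> ig.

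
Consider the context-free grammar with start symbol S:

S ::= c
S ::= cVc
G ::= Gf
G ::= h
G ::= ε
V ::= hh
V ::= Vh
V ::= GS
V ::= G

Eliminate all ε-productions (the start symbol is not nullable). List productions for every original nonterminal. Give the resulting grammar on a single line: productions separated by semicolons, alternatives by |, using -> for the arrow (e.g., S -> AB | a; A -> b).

Nullable set: {G, V}.
S -> cVc: V nullable, giving cVc | cc.
Drop G -> ε.
G -> Gf: G nullable, giving Gf | f.
V -> G: G nullable, giving G.
V -> GS: G nullable, giving GS | S.
V -> Vh: V nullable, giving Vh | h.
Unchanged (no nullable symbols): S -> c; G -> h; V -> hh.

S -> c | cc | cVc; G -> f | h | Gf; V -> G | S | h | GS | Vh | hh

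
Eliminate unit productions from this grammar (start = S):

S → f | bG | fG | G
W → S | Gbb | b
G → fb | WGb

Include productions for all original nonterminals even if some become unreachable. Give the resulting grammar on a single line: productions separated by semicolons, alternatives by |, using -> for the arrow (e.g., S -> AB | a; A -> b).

S -> f | bG | fG | fb | WGb; G -> fb | WGb; W -> b | f | bG | fG | fb | Gbb | WGb

Unit productions: S->G, W->S.
Unit pairs (A ⇒* B via units): (S,G), (W,G), (W,S).
S: inherits non-unit rules of {G, S} → WGb | bG | f | fG | fb.
G: inherits non-unit rules of {G} → WGb | fb.
W: inherits non-unit rules of {G, S, W} → Gbb | WGb | b | bG | f | fG | fb.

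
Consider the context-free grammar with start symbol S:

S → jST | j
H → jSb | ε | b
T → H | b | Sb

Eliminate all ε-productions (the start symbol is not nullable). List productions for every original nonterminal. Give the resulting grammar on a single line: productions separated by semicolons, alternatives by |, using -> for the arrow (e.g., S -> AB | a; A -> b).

Nullable set: {H, T}.
S -> jST: T nullable, giving jS | jST.
Drop H -> ε.
T -> H: H nullable, giving H.
Unchanged (no nullable symbols): S -> j; H -> b; H -> jSb; T -> Sb; T -> b.

S -> j | jS | jST; H -> b | jSb; T -> H | b | Sb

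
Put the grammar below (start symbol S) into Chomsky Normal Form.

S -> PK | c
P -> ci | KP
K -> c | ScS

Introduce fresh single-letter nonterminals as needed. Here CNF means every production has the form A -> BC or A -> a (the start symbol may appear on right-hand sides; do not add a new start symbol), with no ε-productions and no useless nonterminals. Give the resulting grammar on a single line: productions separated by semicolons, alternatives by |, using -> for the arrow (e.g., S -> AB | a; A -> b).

No ε-productions.
No unit productions to eliminate.
TERM: introduce A -> c, B -> i and substitute in every rule of length ≥2.
BIN: K -> SAS becomes K -> SC, C -> AS.

S -> c | PK; A -> c; B -> i; C -> AS; K -> c | SC; P -> AB | KP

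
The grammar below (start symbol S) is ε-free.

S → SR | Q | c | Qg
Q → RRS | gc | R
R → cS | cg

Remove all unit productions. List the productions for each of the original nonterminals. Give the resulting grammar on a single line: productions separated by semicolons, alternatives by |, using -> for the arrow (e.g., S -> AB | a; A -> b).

Unit productions: Q->R, S->Q.
Unit pairs (A ⇒* B via units): (Q,R), (S,Q), (S,R).
S: inherits non-unit rules of {Q, R, S} → Qg | RRS | SR | c | cS | cg | gc.
Q: inherits non-unit rules of {Q, R} → RRS | cS | cg | gc.
R: inherits non-unit rules of {R} → cS | cg.

S -> c | Qg | SR | cS | cg | gc | RRS; Q -> cS | cg | gc | RRS; R -> cS | cg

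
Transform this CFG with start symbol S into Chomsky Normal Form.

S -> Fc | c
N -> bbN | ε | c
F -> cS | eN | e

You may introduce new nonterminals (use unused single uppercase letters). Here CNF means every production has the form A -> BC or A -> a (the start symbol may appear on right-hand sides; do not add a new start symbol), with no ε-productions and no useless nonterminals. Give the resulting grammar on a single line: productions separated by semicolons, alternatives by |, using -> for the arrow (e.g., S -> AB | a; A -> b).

S -> c | FA; A -> c; B -> e; C -> b; D -> CN; F -> e | AS | BN; N -> c | CC | CD

Nullable: {N}; after ε-elimination: S -> c | Fc; F -> e | cS | eN; N -> c | bb | bbN.
No unit productions to eliminate.
TERM: introduce C -> b, A -> c, B -> e and substitute in every rule of length ≥2.
BIN: N -> CCN becomes N -> CD, D -> CN.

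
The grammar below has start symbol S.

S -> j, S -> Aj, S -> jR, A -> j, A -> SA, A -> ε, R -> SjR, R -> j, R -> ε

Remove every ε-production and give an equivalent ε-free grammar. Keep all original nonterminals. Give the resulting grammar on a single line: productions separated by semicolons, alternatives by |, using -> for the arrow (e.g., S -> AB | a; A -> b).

Nullable set: {A, R}.
S -> Aj: A nullable, giving Aj | j.
S -> jR: R nullable, giving j | jR.
Drop A -> ε.
A -> SA: A nullable, giving S | SA.
Drop R -> ε.
R -> SjR: R nullable, giving Sj | SjR.
Unchanged (no nullable symbols): S -> j; A -> j; R -> j.

S -> j | Aj | jR; A -> S | j | SA; R -> j | Sj | SjR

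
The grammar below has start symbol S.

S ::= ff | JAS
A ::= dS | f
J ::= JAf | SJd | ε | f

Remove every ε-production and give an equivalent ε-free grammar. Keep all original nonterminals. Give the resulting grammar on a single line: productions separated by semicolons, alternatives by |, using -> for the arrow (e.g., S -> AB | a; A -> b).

S -> AS | ff | JAS; A -> f | dS; J -> f | Af | Sd | JAf | SJd

Nullable set: {J}.
S -> JAS: J nullable, giving AS | JAS.
Drop J -> ε.
J -> JAf: J nullable, giving Af | JAf.
J -> SJd: J nullable, giving SJd | Sd.
Unchanged (no nullable symbols): S -> ff; A -> dS; A -> f; J -> f.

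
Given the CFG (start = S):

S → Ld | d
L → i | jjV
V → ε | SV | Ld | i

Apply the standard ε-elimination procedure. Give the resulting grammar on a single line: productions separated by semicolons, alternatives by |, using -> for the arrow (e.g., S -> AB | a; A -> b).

Nullable set: {V}.
L -> jjV: V nullable, giving jj | jjV.
Drop V -> ε.
V -> SV: V nullable, giving S | SV.
Unchanged (no nullable symbols): S -> Ld; S -> d; L -> i; V -> Ld; V -> i.

S -> d | Ld; L -> i | jj | jjV; V -> S | i | Ld | SV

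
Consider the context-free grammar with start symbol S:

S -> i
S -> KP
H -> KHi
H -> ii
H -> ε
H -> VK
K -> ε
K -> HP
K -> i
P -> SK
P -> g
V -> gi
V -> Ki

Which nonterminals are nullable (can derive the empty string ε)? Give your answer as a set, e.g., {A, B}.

Directly nullable (have an ε-rule): {H, K}.
Not nullable: P, S, V — each has a terminal in every rule's right-hand side or depends on a non-nullable symbol.

{H, K}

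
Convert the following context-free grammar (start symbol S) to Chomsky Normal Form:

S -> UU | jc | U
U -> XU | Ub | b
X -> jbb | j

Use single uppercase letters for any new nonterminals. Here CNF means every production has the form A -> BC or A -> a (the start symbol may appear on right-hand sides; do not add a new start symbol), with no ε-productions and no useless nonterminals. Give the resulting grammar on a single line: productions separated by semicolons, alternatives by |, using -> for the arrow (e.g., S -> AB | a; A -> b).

No ε-productions.
After unit-elimination: S -> b | UU | Ub | XU | jc; U -> b | Ub | XU; X -> j | jbb.
TERM: introduce A -> b, C -> c, B -> j and substitute in every rule of length ≥2.
BIN: X -> BAA becomes X -> BD, D -> AA.

S -> b | BC | UA | UU | XU; A -> b; B -> j; C -> c; D -> AA; U -> b | UA | XU; X -> j | BD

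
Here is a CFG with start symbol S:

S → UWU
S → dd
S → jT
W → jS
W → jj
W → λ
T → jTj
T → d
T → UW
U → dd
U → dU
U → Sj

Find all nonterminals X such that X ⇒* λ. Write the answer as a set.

Directly nullable (have an ε-rule): {W}.
Not nullable: S, T, U — each has a terminal in every rule's right-hand side or depends on a non-nullable symbol.

{W}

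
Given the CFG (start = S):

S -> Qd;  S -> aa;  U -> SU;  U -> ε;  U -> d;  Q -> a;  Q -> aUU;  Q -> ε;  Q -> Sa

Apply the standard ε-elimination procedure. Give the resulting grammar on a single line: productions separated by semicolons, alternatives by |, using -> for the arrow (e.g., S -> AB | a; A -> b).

Nullable set: {Q, U}.
S -> Qd: Q nullable, giving Qd | d.
Drop Q -> ε.
Q -> aUU: U, U nullable, giving a | aU | aUU.
Drop U -> ε.
U -> SU: U nullable, giving S | SU.
Unchanged (no nullable symbols): S -> aa; Q -> Sa; Q -> a; U -> d.

S -> d | Qd | aa; Q -> a | Sa | aU | aUU; U -> S | d | SU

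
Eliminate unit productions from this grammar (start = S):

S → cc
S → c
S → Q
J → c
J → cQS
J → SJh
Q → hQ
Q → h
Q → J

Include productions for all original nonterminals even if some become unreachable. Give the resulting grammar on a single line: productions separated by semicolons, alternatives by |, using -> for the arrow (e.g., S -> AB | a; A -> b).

S -> c | h | cc | hQ | SJh | cQS; J -> c | SJh | cQS; Q -> c | h | hQ | SJh | cQS

Unit productions: Q->J, S->Q.
Unit pairs (A ⇒* B via units): (Q,J), (S,J), (S,Q).
S: inherits non-unit rules of {J, Q, S} → SJh | c | cQS | cc | h | hQ.
J: inherits non-unit rules of {J} → SJh | c | cQS.
Q: inherits non-unit rules of {J, Q} → SJh | c | cQS | h | hQ.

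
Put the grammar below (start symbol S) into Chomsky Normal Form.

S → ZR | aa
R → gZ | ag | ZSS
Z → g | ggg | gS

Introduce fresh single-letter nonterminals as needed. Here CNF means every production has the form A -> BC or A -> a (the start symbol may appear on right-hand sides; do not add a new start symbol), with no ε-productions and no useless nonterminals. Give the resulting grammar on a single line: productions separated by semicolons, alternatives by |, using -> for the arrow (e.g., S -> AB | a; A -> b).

No ε-productions.
No unit productions to eliminate.
TERM: introduce A -> a, B -> g and substitute in every rule of length ≥2.
BIN: R -> ZSS becomes R -> ZC, C -> SS; Z -> BBB becomes Z -> BD, D -> BB.

S -> AA | ZR; A -> a; B -> g; C -> SS; D -> BB; R -> AB | BZ | ZC; Z -> g | BD | BS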